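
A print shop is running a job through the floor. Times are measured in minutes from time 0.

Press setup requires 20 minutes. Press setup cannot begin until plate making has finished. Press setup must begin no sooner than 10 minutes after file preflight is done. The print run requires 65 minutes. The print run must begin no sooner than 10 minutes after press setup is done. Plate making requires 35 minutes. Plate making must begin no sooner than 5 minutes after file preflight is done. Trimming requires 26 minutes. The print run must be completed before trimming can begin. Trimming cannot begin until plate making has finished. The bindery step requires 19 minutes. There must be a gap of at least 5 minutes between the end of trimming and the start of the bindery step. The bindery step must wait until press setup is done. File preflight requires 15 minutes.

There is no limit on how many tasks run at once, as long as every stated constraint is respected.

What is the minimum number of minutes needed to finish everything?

200

File preflight has no prerequisites, so it starts at minute 0 and finishes at minute 15.
After file preflight (finishes minute 15, plus 5-minute gap → minute 20), plate making can start at minute 20 and finishes at minute 55.
For press setup: plate making (finishes minute 55); file preflight (finishes minute 15, plus 10-minute gap → minute 25). Taking the maximum gives a start of minute 55, and it finishes at 55 + 20 = minute 75.
The print run cannot begin until press setup (finishes minute 75, plus 10-minute gap → minute 85). It runs from minute 85 to 85 + 65 = minute 150.
Trimming has to wait for the print run (finishes minute 150); plate making (finishes minute 55). The latest of these is minute 150, so trimming runs minute 150 to 150 + 26 = minute 176.
For the bindery step: trimming (finishes minute 176, plus 5-minute gap → minute 181); press setup (finishes minute 75). Taking the maximum gives a start of minute 181, and it finishes at 181 + 19 = minute 200.
All tasks are finished once the last one completes. Finish times: File preflight at 15, Plate making at 55, Press setup at 75, The print run at 150, Trimming at 176, The bindery step at 200. The latest is minute 200.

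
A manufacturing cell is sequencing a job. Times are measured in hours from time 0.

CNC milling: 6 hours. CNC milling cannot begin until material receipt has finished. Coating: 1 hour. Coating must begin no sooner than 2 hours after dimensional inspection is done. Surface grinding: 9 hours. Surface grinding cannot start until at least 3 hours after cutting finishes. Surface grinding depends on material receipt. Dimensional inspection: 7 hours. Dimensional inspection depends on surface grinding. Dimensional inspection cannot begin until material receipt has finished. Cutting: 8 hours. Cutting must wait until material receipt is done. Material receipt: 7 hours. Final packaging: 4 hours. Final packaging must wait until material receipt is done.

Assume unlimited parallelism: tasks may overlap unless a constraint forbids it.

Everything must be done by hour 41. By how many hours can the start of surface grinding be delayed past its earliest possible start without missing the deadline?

4

Material receipt can start immediately at hour 0; it finishes at hour 7.
Cutting waits on material receipt (finishes hour 7), so it starts at hour 7 and finishes at 7 + 8 = hour 15.
For surface grinding: cutting (finishes hour 15, plus 3-hour gap → hour 18); material receipt (finishes hour 7). Taking the maximum gives a start of hour 18, and it finishes at 18 + 9 = hour 27.

Working backward from the deadline:
To finish by hour 41, coating (duration 1) must start no later than hour 40.
Dimensional inspection feeds into coating (must start by hour 40, minus 2-hour gap → hour 38); so dimensional inspection must finish by hour 38 and therefore start by hour 31.
Surface grinding must finish before dimensional inspection (must start by hour 31). With a 9-hour duration, surface grinding must start by 31 − 9 = hour 22.
So surface grinding can start as early as hour 18 and as late as hour 22, giving 22 − 18 = 4 hours of slack.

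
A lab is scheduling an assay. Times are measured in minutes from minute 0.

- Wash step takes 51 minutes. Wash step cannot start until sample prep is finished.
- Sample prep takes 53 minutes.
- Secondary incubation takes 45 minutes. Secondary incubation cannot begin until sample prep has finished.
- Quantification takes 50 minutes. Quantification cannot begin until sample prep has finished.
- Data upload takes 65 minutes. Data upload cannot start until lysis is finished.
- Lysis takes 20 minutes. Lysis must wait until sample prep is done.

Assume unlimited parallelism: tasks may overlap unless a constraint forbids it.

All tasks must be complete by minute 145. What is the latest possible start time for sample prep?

7

Data upload must finish by minute 145; it takes 65 minutes, so it must start by 145 − 65 = minute 80.
Lysis must finish before data upload (must start by minute 80). With a 20-minute duration, lysis must start by 80 − 20 = minute 60.
Wash step must finish by minute 145; it takes 51 minutes, so it must start by 145 − 51 = minute 94.
Secondary incubation has no dependents, so it just needs to finish by minute 145. Starting by 145 − 45 = minute 100 achieves that.
To finish by minute 145, quantification (duration 50) must start no later than minute 95.
Sample prep has several dependents: lysis (must start by minute 60); wash step (must start by minute 94); secondary incubation (must start by minute 100); quantification (must start by minute 95). The earliest of those limits is minute 60, so sample prep must start by 60 − 53 = minute 7.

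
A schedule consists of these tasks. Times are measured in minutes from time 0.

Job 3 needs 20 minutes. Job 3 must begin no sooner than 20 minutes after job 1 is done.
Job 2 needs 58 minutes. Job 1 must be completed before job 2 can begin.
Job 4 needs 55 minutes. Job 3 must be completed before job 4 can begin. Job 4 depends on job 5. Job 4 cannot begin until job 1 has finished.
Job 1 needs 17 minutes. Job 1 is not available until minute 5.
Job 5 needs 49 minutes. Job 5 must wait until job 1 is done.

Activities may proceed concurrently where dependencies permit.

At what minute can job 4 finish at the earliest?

126

Job 1 waits on its own release at minute 5, so it starts at minute 5 and finishes at 5 + 17 = minute 22.
Job 5 cannot begin until job 1 (finishes minute 22). It runs from minute 22 to 22 + 49 = minute 71.
Job 3 waits on job 1 (finishes minute 22, plus 20-minute gap → minute 42), so it starts at minute 42 and finishes at 42 + 20 = minute 62.
Job 4 has to wait for job 3 (finishes minute 62); job 5 (finishes minute 71); job 1 (finishes minute 22). The latest of these is minute 71, so job 4 runs minute 71 to 71 + 55 = minute 126.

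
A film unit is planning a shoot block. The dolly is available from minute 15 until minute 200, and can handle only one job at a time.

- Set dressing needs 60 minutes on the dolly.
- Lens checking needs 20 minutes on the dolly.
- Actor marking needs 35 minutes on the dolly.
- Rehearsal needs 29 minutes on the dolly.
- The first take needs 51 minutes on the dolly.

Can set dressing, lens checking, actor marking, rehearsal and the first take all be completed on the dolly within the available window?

No

The dolly window is 200 − 15 = 185 minutes.
Running back to back, the jobs need 60 + 20 + 35 + 29 + 51 = 195 minutes on the dolly.
Since 195 > 185, they cannot all fit.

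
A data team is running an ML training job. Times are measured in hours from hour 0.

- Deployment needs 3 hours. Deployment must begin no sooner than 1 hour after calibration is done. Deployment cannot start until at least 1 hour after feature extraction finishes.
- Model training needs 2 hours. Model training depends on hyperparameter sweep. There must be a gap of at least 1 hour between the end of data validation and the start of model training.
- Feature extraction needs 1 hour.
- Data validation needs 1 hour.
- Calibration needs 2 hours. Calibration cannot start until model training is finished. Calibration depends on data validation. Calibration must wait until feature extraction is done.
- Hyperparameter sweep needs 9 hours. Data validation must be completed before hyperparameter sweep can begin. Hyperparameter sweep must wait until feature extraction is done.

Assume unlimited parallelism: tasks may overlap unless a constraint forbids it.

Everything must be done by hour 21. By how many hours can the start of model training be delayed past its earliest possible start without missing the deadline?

3

Feature extraction can start immediately at hour 0; it finishes at hour 1.
Data validation has no prerequisites, so it starts at hour 0 and finishes at hour 1.
Hyperparameter sweep cannot start until data validation (finishes hour 1); feature extraction (finishes hour 1). The controlling bound is hour 1, so hyperparameter sweep finishes at 1 + 9 = hour 10.
Model training needs all of hyperparameter sweep (finishes hour 10); data validation (finishes hour 1, plus 1-hour gap → hour 2). That puts its earliest start at hour 10; it finishes at 10 + 2 = hour 12.

Working backward from the deadline:
Nothing follows deployment; the deadline of hour 21 is its only limit. It must start by 21 − 3 = hour 18.
Calibration feeds into deployment (must start by hour 18, minus 1-hour gap → hour 17); so calibration must finish by hour 17 and therefore start by hour 15.
Since calibration (must start by hour 15) depends on it, model training must finish by hour 15. Backing off its 2-hour duration gives a latest start of hour 13.
So model training can start as early as hour 10 and as late as hour 13, giving 13 − 10 = 3 hours of slack.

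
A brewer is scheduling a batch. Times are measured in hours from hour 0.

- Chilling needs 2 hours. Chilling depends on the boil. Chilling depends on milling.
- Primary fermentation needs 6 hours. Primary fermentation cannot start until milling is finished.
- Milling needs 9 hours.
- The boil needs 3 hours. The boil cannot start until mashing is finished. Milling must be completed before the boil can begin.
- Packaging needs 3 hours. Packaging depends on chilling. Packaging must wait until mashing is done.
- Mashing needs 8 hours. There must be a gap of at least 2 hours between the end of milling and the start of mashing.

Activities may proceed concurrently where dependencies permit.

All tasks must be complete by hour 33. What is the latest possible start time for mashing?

Nothing follows packaging; the deadline of hour 33 is its only limit. It must start by 33 − 3 = hour 30.
Chilling must finish before packaging (must start by hour 30). With a 2-hour duration, chilling must start by 30 − 2 = hour 28.
The boil has to be done before chilling (must start by hour 28). That means finishing by hour 28, i.e. starting by 28 − 3 = hour 25.
Mashing must finish in time for the boil (must start by hour 25); packaging (must start by hour 30). The tightest is hour 25, so mashing must start by 25 − 8 = hour 17.

17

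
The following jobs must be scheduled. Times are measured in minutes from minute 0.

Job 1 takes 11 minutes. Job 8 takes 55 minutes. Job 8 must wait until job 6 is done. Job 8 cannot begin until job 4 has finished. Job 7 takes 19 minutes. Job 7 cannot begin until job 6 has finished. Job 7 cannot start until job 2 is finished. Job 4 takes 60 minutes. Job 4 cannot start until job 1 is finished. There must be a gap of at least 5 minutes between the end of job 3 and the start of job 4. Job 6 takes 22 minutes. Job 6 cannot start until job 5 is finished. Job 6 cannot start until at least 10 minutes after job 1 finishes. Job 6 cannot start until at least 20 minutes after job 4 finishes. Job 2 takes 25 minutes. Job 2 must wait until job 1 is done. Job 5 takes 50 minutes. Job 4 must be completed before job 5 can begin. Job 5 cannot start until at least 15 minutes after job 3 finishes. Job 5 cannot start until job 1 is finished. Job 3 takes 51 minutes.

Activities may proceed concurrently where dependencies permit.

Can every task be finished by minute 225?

No

Job 3 can start immediately at minute 0; it finishes at minute 51.
Job 1 can start immediately at minute 0; it finishes at minute 11.
Job 4 has to wait for job 1 (finishes minute 11); job 3 (finishes minute 51, plus 5-minute gap → minute 56). The latest of these is minute 56, so job 4 runs minute 56 to 56 + 60 = minute 116.
Job 5 has to wait for job 4 (finishes minute 116); job 3 (finishes minute 51, plus 15-minute gap → minute 66); job 1 (finishes minute 11). The latest of these is minute 116, so job 5 runs minute 116 to 116 + 50 = minute 166.
For job 6: job 5 (finishes minute 166); job 1 (finishes minute 11, plus 10-minute gap → minute 21); job 4 (finishes minute 116, plus 20-minute gap → minute 136). Taking the maximum gives a start of minute 166, and it finishes at 166 + 22 = minute 188.
Job 8 needs all of job 6 (finishes minute 188); job 4 (finishes minute 116). That puts its earliest start at minute 188; it finishes at 188 + 55 = minute 243.
After job 1 (finishes minute 11), job 2 can start at minute 11 and finishes at minute 36.
Job 7 has to wait for job 6 (finishes minute 188); job 2 (finishes minute 36). The latest of these is minute 188, so job 7 runs minute 188 to 188 + 19 = minute 207.
The earliest everything can be done is minute 243, which is after the deadline of 225, so it is not possible.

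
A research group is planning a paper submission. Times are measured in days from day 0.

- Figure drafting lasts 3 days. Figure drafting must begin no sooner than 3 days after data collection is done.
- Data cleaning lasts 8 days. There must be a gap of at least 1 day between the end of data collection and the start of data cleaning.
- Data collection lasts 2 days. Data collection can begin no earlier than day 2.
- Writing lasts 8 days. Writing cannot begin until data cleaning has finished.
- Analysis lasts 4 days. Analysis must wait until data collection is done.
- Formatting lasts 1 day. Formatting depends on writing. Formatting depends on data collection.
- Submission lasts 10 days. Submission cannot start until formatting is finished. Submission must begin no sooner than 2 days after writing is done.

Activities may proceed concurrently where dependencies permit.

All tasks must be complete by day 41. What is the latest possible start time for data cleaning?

To finish by day 41, submission (duration 10) must start no later than day 31.
Formatting feeds into submission (must start by day 31); so formatting must finish by day 31 and therefore start by day 30.
Writing has several dependents: formatting (must start by day 30); submission (must start by day 31, minus 2-day gap → day 29). The earliest of those limits is day 29, so writing must start by 29 − 8 = day 21.
Data cleaning feeds into writing (must start by day 21); so data cleaning must finish by day 21 and therefore start by day 13.

13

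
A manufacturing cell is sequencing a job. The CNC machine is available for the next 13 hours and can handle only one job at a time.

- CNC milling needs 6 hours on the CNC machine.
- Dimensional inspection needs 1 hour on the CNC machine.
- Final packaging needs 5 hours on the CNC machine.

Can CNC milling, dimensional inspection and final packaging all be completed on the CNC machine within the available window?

Running back to back, the jobs need 6 + 1 + 5 = 12 hours on the CNC machine.
Since 12 ≤ 13, they fit within the window.

Yes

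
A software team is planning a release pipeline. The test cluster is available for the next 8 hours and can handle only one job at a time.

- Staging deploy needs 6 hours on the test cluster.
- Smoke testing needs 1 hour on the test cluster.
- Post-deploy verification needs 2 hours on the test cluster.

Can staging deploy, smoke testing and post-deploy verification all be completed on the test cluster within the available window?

Running back to back, the jobs need 6 + 1 + 2 = 9 hours on the test cluster.
Since 9 > 8, they cannot all fit.

No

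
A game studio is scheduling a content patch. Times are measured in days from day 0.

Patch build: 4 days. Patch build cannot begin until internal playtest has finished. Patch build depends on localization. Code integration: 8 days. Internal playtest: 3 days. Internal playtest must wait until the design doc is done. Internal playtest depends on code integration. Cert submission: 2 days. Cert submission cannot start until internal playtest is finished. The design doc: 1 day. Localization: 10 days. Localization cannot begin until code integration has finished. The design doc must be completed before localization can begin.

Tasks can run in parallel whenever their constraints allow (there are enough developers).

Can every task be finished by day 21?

No

Nothing blocks code integration, so it runs from day 0 to day 8.
Nothing blocks the design doc, so it runs from day 0 to day 1.
Localization cannot start until code integration (finishes day 8); the design doc (finishes day 1). The controlling bound is day 8, so localization finishes at 8 + 10 = day 18.
Internal playtest cannot start until the design doc (finishes day 1); code integration (finishes day 8). The controlling bound is day 8, so internal playtest finishes at 8 + 3 = day 11.
Patch build has to wait for internal playtest (finishes day 11); localization (finishes day 18). The latest of these is day 18, so patch build runs day 18 to 18 + 4 = day 22.
Cert submission waits on internal playtest (finishes day 11), so it starts at day 11 and finishes at 11 + 2 = day 13.
The earliest everything can be done is day 22, which is after the deadline of 21, so it is not possible.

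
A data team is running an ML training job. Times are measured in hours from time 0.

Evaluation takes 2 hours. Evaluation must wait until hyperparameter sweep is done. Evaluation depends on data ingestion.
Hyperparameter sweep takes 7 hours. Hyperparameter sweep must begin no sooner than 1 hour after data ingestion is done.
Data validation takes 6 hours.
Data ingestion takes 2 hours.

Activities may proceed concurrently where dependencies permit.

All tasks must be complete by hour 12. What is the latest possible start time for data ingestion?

To finish by hour 12, evaluation (duration 2) must start no later than hour 10.
Hyperparameter sweep feeds into evaluation (must start by hour 10); so hyperparameter sweep must finish by hour 10 and therefore start by hour 3.
For data ingestion: hyperparameter sweep (must start by hour 3, minus 1-hour gap → hour 2); evaluation (must start by hour 10). The most restrictive is hour 2; with a 2-hour duration, data ingestion must start by hour 0.

0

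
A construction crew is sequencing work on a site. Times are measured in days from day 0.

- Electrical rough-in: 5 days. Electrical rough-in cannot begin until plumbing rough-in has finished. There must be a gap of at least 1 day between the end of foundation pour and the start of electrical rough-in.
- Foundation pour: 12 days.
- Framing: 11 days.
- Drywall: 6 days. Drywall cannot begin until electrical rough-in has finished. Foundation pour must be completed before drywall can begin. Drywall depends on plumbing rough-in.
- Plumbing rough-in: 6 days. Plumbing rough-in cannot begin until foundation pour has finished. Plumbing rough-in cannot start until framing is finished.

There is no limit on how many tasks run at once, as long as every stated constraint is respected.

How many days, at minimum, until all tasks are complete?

Nothing blocks framing, so it runs from day 0 to day 11.
Nothing blocks foundation pour, so it runs from day 0 to day 12.
Plumbing rough-in needs all of foundation pour (finishes day 12); framing (finishes day 11). That puts its earliest start at day 12; it finishes at 12 + 6 = day 18.
For electrical rough-in: plumbing rough-in (finishes day 18); foundation pour (finishes day 12, plus 1-day gap → day 13). Taking the maximum gives a start of day 18, and it finishes at 18 + 5 = day 23.
For drywall: electrical rough-in (finishes day 23); foundation pour (finishes day 12); plumbing rough-in (finishes day 18). Taking the maximum gives a start of day 23, and it finishes at 23 + 6 = day 29.
All tasks are finished once the last one completes. Finish times: Foundation pour at 12, Framing at 11, Plumbing rough-in at 18, Electrical rough-in at 23, Drywall at 29. The latest is day 29.

29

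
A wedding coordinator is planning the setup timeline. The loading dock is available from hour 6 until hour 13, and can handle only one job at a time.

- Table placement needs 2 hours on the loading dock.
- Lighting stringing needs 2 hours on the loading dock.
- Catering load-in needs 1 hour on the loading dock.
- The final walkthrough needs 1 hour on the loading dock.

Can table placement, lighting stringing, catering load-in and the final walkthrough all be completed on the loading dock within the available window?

Yes

The loading dock window is 13 − 6 = 7 hours.
Running back to back, the jobs need 2 + 2 + 1 + 1 = 6 hours on the loading dock.
Since 6 ≤ 7, they fit within the window.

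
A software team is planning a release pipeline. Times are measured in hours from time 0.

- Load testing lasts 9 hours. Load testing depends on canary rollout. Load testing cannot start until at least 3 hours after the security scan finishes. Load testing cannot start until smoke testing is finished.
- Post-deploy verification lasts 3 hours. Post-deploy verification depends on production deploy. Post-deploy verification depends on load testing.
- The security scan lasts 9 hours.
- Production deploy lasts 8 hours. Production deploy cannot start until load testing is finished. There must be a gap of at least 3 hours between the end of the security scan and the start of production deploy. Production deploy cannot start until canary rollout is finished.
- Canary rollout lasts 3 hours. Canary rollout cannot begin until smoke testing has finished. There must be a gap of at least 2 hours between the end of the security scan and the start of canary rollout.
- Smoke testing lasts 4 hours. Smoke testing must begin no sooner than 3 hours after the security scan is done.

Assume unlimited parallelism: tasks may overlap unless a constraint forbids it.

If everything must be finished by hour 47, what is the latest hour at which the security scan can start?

8

Post-deploy verification has no dependents, so it just needs to finish by hour 47. Starting by 47 − 3 = hour 44 achieves that.
Production deploy must finish before post-deploy verification (must start by hour 44). With an 8-hour duration, production deploy must start by 44 − 8 = hour 36.
Load testing feeds production deploy (must start by hour 36); post-deploy verification (must start by hour 44). Taking the minimum, load testing must finish by hour 36 and start by 36 − 9 = hour 27.
For canary rollout: load testing (must start by hour 27); production deploy (must start by hour 36). The most restrictive is hour 27; with a 3-hour duration, canary rollout must start by hour 24.
Smoke testing has several dependents: canary rollout (must start by hour 24); load testing (must start by hour 27). The earliest of those limits is hour 24, so smoke testing must start by 24 − 4 = hour 20.
The security scan must finish in time for smoke testing (must start by hour 20, minus 3-hour gap → hour 17); canary rollout (must start by hour 24, minus 2-hour gap → hour 22); load testing (must start by hour 27, minus 3-hour gap → hour 24); production deploy (must start by hour 36, minus 3-hour gap → hour 33). The tightest is hour 17, so the security scan must start by 17 − 9 = hour 8.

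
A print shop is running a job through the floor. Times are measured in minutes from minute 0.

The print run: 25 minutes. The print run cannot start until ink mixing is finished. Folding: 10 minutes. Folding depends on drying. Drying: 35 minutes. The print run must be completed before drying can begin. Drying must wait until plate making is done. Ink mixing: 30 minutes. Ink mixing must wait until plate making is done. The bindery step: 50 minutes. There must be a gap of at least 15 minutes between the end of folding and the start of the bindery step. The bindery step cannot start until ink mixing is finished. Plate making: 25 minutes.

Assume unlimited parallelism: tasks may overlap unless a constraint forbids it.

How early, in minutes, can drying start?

80

Plate making can start immediately at minute 0; it finishes at minute 25.
Ink mixing waits on plate making (finishes minute 25), so it starts at minute 25 and finishes at 25 + 30 = minute 55.
The print run cannot begin until ink mixing (finishes minute 55). It runs from minute 55 to 55 + 25 = minute 80.
Drying waits on the print run (finishes minute 80); plate making (finishes minute 25). The latest of these is minute 80, which is the earliest drying can start.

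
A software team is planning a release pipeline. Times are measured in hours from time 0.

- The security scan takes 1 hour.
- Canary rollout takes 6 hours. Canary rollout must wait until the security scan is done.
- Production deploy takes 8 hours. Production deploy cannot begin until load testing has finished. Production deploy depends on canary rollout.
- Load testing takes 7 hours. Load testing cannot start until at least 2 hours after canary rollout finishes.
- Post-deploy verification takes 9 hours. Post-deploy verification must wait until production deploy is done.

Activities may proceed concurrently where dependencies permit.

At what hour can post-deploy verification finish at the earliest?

33

Nothing blocks the security scan, so it runs from hour 0 to hour 1.
Canary rollout cannot begin until the security scan (finishes hour 1). It runs from hour 1 to 1 + 6 = hour 7.
After canary rollout (finishes hour 7, plus 2-hour gap → hour 9), load testing can start at hour 9 and finishes at hour 16.
Production deploy cannot start until load testing (finishes hour 16); canary rollout (finishes hour 7). The controlling bound is hour 16, so production deploy finishes at 16 + 8 = hour 24.
After production deploy (finishes hour 24), post-deploy verification can start at hour 24 and finishes at hour 33.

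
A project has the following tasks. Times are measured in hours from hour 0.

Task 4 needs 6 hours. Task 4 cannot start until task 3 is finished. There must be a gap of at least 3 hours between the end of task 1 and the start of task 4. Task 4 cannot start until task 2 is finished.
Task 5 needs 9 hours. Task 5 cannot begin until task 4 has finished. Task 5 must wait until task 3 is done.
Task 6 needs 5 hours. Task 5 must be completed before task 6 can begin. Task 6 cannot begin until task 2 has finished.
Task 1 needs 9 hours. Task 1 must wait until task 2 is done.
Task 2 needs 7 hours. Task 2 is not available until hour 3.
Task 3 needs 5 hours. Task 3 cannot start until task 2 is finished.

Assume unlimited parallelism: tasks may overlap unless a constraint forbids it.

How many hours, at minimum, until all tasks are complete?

42

Task 2 cannot begin until its own release at hour 3. It runs from hour 3 to 3 + 7 = hour 10.
Task 3 waits on task 2 (finishes hour 10), so it starts at hour 10 and finishes at 10 + 5 = hour 15.
After task 2 (finishes hour 10), task 1 can start at hour 10 and finishes at hour 19.
Task 4 cannot start until task 3 (finishes hour 15); task 1 (finishes hour 19, plus 3-hour gap → hour 22); task 2 (finishes hour 10). The controlling bound is hour 22, so task 4 finishes at 22 + 6 = hour 28.
Task 5 cannot start until task 4 (finishes hour 28); task 3 (finishes hour 15). The controlling bound is hour 28, so task 5 finishes at 28 + 9 = hour 37.
Task 6 cannot start until task 5 (finishes hour 37); task 2 (finishes hour 10). The controlling bound is hour 37, so task 6 finishes at 37 + 5 = hour 42.
All tasks are finished once the last one completes. Finish times: Task 1 at 19, Task 2 at 10, Task 3 at 15, Task 4 at 28, Task 5 at 37, Task 6 at 42. The latest is hour 42.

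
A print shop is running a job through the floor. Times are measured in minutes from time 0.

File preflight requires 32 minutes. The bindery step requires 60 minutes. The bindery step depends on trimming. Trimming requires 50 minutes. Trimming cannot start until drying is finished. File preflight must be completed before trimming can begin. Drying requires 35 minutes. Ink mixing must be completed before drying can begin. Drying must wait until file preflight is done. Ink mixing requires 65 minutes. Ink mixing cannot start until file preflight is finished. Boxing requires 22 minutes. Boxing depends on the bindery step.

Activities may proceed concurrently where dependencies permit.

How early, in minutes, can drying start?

97

File preflight has no prerequisites, so it starts at minute 0 and finishes at minute 32.
Ink mixing cannot begin until file preflight (finishes minute 32). It runs from minute 32 to 32 + 65 = minute 97.
Drying waits on ink mixing (finishes minute 97); file preflight (finishes minute 32). The latest of these is minute 97, which is the earliest drying can start.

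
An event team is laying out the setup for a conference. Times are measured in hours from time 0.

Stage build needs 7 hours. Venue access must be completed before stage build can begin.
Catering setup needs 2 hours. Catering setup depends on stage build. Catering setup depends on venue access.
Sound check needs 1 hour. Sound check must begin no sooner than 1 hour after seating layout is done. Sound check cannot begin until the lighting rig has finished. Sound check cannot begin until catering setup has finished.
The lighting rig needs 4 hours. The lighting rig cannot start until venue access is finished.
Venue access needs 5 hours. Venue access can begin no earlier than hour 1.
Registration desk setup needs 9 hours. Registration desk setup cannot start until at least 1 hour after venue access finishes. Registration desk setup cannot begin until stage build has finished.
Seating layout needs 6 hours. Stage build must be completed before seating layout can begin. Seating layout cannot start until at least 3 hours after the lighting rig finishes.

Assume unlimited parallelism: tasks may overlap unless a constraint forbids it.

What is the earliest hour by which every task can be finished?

22

Venue access waits on its own release at hour 1, so it starts at hour 1 and finishes at 1 + 5 = hour 6.
The lighting rig waits on venue access (finishes hour 6), so it starts at hour 6 and finishes at 6 + 4 = hour 10.
Stage build waits on venue access (finishes hour 6), so it starts at hour 6 and finishes at 6 + 7 = hour 13.
Catering setup cannot start until stage build (finishes hour 13); venue access (finishes hour 6). The controlling bound is hour 13, so catering setup finishes at 13 + 2 = hour 15.
Registration desk setup has to wait for venue access (finishes hour 6, plus 1-hour gap → hour 7); stage build (finishes hour 13). The latest of these is hour 13, so registration desk setup runs hour 13 to 13 + 9 = hour 22.
Seating layout cannot start until stage build (finishes hour 13); the lighting rig (finishes hour 10, plus 3-hour gap → hour 13). The controlling bound is hour 13, so seating layout finishes at 13 + 6 = hour 19.
For sound check: seating layout (finishes hour 19, plus 1-hour gap → hour 20); the lighting rig (finishes hour 10); catering setup (finishes hour 15). Taking the maximum gives a start of hour 20, and it finishes at 20 + 1 = hour 21.
All tasks are finished once the last one completes. Finish times: Venue access at 6, Stage build at 13, The lighting rig at 10, Seating layout at 19, Registration desk setup at 22, Catering setup at 15, Sound check at 21. The latest is hour 22.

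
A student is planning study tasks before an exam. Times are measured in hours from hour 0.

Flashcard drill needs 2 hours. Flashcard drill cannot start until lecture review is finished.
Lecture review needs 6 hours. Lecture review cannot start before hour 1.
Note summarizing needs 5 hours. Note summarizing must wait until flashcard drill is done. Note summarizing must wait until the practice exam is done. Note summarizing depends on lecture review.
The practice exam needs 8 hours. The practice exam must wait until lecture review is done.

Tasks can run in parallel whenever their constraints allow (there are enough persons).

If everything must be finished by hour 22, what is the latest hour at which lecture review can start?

3

Note summarizing has no dependents, so it just needs to finish by hour 22. Starting by 22 − 5 = hour 17 achieves that.
Flashcard drill must finish before note summarizing (must start by hour 17). With a 2-hour duration, flashcard drill must start by 17 − 2 = hour 15.
The practice exam must finish before note summarizing (must start by hour 17). With an 8-hour duration, the practice exam must start by 17 − 8 = hour 9.
For lecture review: flashcard drill (must start by hour 15); the practice exam (must start by hour 9); note summarizing (must start by hour 17). The most restrictive is hour 9; with a 6-hour duration, lecture review must start by hour 3.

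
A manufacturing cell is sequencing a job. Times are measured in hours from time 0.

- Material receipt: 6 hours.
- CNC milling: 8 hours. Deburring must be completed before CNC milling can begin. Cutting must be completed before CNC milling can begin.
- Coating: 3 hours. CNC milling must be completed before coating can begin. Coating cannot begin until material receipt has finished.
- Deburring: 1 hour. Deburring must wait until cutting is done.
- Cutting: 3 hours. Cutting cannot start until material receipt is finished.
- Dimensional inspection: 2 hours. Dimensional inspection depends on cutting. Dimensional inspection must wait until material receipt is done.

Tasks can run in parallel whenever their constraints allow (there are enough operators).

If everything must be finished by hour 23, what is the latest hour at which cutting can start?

8

Nothing follows coating; the deadline of hour 23 is its only limit. It must start by 23 − 3 = hour 20.
CNC milling has to be done before coating (must start by hour 20). That means finishing by hour 20, i.e. starting by 20 − 8 = hour 12.
Deburring has to be done before CNC milling (must start by hour 12). That means finishing by hour 12, i.e. starting by 12 − 1 = hour 11.
To finish by hour 23, dimensional inspection (duration 2) must start no later than hour 21.
Cutting has several dependents: deburring (must start by hour 11); CNC milling (must start by hour 12); dimensional inspection (must start by hour 21). The earliest of those limits is hour 11, so cutting must start by 11 − 3 = hour 8.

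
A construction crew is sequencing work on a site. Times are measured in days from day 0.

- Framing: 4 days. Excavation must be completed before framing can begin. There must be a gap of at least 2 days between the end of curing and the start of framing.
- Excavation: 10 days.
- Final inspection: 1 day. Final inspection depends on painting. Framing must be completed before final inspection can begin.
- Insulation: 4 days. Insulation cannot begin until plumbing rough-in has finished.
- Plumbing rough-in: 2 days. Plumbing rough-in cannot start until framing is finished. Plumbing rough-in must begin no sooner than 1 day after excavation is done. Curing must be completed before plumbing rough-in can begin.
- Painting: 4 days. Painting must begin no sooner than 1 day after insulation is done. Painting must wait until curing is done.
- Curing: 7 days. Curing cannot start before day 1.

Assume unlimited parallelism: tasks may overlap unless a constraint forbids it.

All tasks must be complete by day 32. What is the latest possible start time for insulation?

To finish by day 32, final inspection (duration 1) must start no later than day 31.
Since final inspection (must start by day 31) depends on it, painting must finish by day 31. Backing off its 4-day duration gives a latest start of day 27.
Insulation feeds into painting (must start by day 27, minus 1-day gap → day 26); so insulation must finish by day 26 and therefore start by day 22.

22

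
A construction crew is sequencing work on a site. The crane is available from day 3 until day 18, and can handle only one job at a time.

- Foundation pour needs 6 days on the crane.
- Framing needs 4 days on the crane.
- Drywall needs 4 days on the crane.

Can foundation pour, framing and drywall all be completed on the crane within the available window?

Yes

The crane window is 18 − 3 = 15 days.
Running back to back, the jobs need 6 + 4 + 4 = 14 days on the crane.
Since 14 ≤ 15, they fit within the window.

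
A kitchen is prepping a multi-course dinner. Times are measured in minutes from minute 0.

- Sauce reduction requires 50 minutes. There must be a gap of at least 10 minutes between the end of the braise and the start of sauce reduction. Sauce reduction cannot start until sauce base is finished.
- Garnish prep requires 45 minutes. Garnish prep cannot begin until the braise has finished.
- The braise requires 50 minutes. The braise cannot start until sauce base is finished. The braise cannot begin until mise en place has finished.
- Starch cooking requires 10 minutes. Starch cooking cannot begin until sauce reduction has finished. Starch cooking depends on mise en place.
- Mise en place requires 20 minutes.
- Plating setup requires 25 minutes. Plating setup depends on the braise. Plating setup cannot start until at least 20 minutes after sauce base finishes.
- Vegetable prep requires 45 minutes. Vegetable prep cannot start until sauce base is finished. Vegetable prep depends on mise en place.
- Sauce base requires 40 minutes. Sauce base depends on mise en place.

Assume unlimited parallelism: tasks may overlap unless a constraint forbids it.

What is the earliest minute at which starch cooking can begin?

170

Mise en place can start immediately at minute 0; it finishes at minute 20.
After mise en place (finishes minute 20), sauce base can start at minute 20 and finishes at minute 60.
The braise has to wait for sauce base (finishes minute 60); mise en place (finishes minute 20). The latest of these is minute 60, so the braise runs minute 60 to 60 + 50 = minute 110.
Sauce reduction has to wait for the braise (finishes minute 110, plus 10-minute gap → minute 120); sauce base (finishes minute 60). The latest of these is minute 120, so sauce reduction runs minute 120 to 120 + 50 = minute 170.
Starch cooking waits on sauce reduction (finishes minute 170); mise en place (finishes minute 20). The latest of these is minute 170, which is the earliest starch cooking can start.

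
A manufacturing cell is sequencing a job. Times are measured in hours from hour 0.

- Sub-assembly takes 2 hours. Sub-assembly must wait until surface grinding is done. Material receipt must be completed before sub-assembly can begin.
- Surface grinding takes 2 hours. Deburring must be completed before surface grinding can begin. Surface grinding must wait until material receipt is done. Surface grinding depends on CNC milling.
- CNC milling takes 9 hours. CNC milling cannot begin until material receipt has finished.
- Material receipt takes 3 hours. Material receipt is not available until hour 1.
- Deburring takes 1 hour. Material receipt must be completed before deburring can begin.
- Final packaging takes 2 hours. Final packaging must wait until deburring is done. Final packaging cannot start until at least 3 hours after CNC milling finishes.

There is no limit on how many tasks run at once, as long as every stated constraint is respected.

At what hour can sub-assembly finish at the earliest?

Material receipt waits on its own release at hour 1, so it starts at hour 1 and finishes at 1 + 3 = hour 4.
CNC milling waits on material receipt (finishes hour 4), so it starts at hour 4 and finishes at 4 + 9 = hour 13.
Deburring waits on material receipt (finishes hour 4), so it starts at hour 4 and finishes at 4 + 1 = hour 5.
Surface grinding has to wait for deburring (finishes hour 5); material receipt (finishes hour 4); CNC milling (finishes hour 13). The latest of these is hour 13, so surface grinding runs hour 13 to 13 + 2 = hour 15.
Sub-assembly needs all of surface grinding (finishes hour 15); material receipt (finishes hour 4). That puts its earliest start at hour 15; it finishes at 15 + 2 = hour 17.

17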